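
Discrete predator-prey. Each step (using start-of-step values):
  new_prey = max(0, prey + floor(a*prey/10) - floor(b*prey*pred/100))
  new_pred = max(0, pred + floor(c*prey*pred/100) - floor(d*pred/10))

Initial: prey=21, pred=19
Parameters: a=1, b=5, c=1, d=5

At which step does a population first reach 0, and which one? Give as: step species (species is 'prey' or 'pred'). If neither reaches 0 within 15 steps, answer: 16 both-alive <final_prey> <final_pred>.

Step 1: prey: 21+2-19=4; pred: 19+3-9=13
Step 2: prey: 4+0-2=2; pred: 13+0-6=7
Step 3: prey: 2+0-0=2; pred: 7+0-3=4
Step 4: prey: 2+0-0=2; pred: 4+0-2=2
Step 5: prey: 2+0-0=2; pred: 2+0-1=1
Step 6: prey: 2+0-0=2; pred: 1+0-0=1
Steps 7-15: state stable at prey=2, pred=1 (no change)
No extinction within 15 steps

Answer: 16 both-alive 2 1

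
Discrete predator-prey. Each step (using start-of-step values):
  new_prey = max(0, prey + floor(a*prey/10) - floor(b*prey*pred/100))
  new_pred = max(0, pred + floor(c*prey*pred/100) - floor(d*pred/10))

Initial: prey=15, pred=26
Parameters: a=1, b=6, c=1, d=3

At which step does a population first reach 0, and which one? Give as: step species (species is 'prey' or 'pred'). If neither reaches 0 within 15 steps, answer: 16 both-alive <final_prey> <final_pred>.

Step 1: prey: 15+1-23=0; pred: 26+3-7=22
First extinction: prey at step 1

Answer: 1 prey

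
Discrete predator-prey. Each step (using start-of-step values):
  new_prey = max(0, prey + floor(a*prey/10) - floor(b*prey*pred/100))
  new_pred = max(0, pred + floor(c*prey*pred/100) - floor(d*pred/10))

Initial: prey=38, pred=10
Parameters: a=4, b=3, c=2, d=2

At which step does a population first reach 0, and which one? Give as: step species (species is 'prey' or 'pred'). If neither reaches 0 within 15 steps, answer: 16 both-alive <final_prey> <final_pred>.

Step 1: prey: 38+15-11=42; pred: 10+7-2=15
Step 2: prey: 42+16-18=40; pred: 15+12-3=24
Step 3: prey: 40+16-28=28; pred: 24+19-4=39
Step 4: prey: 28+11-32=7; pred: 39+21-7=53
Step 5: prey: 7+2-11=0; pred: 53+7-10=50
First extinction: prey at step 5

Answer: 5 prey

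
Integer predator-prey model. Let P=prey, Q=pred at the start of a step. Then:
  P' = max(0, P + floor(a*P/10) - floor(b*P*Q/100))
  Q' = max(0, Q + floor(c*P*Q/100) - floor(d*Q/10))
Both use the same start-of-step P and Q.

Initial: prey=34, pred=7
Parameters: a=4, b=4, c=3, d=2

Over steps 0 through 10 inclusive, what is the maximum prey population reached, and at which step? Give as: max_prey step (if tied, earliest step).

Step 1: prey: 34+13-9=38; pred: 7+7-1=13
Step 2: prey: 38+15-19=34; pred: 13+14-2=25
Step 3: prey: 34+13-34=13; pred: 25+25-5=45
Step 4: prey: 13+5-23=0; pred: 45+17-9=53
Step 5: prey: 0+0-0=0; pred: 53+0-10=43
Step 6: prey: 0+0-0=0; pred: 43+0-8=35
Step 7: prey: 0+0-0=0; pred: 35+0-7=28
Step 8: prey: 0+0-0=0; pred: 28+0-5=23
Step 9: prey: 0+0-0=0; pred: 23+0-4=19
Step 10: prey: 0+0-0=0; pred: 19+0-3=16
Max prey = 38 at step 1

Answer: 38 1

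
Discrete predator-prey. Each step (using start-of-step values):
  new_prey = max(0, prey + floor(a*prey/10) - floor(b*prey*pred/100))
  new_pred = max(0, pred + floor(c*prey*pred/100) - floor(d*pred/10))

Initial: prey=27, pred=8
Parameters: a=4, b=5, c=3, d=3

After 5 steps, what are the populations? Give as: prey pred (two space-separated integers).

Answer: 0 18

Derivation:
Step 1: prey: 27+10-10=27; pred: 8+6-2=12
Step 2: prey: 27+10-16=21; pred: 12+9-3=18
Step 3: prey: 21+8-18=11; pred: 18+11-5=24
Step 4: prey: 11+4-13=2; pred: 24+7-7=24
Step 5: prey: 2+0-2=0; pred: 24+1-7=18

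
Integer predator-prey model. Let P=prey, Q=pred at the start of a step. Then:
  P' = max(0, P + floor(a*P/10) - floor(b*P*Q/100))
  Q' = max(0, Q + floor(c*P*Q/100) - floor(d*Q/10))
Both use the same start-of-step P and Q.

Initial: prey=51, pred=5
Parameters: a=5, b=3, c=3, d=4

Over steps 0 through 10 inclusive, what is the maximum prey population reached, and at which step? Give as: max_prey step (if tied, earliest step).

Step 1: prey: 51+25-7=69; pred: 5+7-2=10
Step 2: prey: 69+34-20=83; pred: 10+20-4=26
Step 3: prey: 83+41-64=60; pred: 26+64-10=80
Step 4: prey: 60+30-144=0; pred: 80+144-32=192
Step 5: prey: 0+0-0=0; pred: 192+0-76=116
Step 6: prey: 0+0-0=0; pred: 116+0-46=70
Step 7: prey: 0+0-0=0; pred: 70+0-28=42
Step 8: prey: 0+0-0=0; pred: 42+0-16=26
Step 9: prey: 0+0-0=0; pred: 26+0-10=16
Step 10: prey: 0+0-0=0; pred: 16+0-6=10
Max prey = 83 at step 2

Answer: 83 2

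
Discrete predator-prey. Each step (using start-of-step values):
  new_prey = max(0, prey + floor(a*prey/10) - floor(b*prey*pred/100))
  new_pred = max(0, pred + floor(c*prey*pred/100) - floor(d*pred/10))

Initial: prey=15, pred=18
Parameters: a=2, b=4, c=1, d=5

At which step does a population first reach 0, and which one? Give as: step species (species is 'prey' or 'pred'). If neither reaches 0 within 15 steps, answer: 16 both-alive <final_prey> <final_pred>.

Step 1: prey: 15+3-10=8; pred: 18+2-9=11
Step 2: prey: 8+1-3=6; pred: 11+0-5=6
Step 3: prey: 6+1-1=6; pred: 6+0-3=3
Step 4: prey: 6+1-0=7; pred: 3+0-1=2
Step 5: prey: 7+1-0=8; pred: 2+0-1=1
Step 6: prey: 8+1-0=9; pred: 1+0-0=1
Step 7: prey: 9+1-0=10; pred: 1+0-0=1
Step 8: prey: 10+2-0=12; pred: 1+0-0=1
Step 9: prey: 12+2-0=14; pred: 1+0-0=1
Step 10: prey: 14+2-0=16; pred: 1+0-0=1
Step 11: prey: 16+3-0=19; pred: 1+0-0=1
Step 12: prey: 19+3-0=22; pred: 1+0-0=1
Step 13: prey: 22+4-0=26; pred: 1+0-0=1
Step 14: prey: 26+5-1=30; pred: 1+0-0=1
Step 15: prey: 30+6-1=35; pred: 1+0-0=1
No extinction within 15 steps

Answer: 16 both-alive 35 1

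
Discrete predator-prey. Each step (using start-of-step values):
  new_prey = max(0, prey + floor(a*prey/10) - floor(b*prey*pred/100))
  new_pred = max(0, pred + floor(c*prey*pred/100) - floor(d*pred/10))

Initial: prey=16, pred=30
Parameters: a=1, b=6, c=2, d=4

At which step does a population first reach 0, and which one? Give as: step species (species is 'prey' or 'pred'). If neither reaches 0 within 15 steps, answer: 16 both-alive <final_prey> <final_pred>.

Step 1: prey: 16+1-28=0; pred: 30+9-12=27
First extinction: prey at step 1

Answer: 1 prey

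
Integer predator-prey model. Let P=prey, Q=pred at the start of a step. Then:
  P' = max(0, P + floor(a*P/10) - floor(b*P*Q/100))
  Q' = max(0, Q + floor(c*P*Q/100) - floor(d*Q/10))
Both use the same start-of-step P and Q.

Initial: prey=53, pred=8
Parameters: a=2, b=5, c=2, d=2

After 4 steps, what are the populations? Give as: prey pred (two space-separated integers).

Answer: 0 24

Derivation:
Step 1: prey: 53+10-21=42; pred: 8+8-1=15
Step 2: prey: 42+8-31=19; pred: 15+12-3=24
Step 3: prey: 19+3-22=0; pred: 24+9-4=29
Step 4: prey: 0+0-0=0; pred: 29+0-5=24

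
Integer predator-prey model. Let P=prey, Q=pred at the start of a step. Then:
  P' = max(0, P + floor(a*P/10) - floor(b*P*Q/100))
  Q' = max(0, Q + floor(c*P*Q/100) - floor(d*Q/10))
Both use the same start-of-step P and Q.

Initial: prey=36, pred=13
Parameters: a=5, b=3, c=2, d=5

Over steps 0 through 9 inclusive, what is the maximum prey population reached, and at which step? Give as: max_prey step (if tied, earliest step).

Step 1: prey: 36+18-14=40; pred: 13+9-6=16
Step 2: prey: 40+20-19=41; pred: 16+12-8=20
Step 3: prey: 41+20-24=37; pred: 20+16-10=26
Step 4: prey: 37+18-28=27; pred: 26+19-13=32
Step 5: prey: 27+13-25=15; pred: 32+17-16=33
Step 6: prey: 15+7-14=8; pred: 33+9-16=26
Step 7: prey: 8+4-6=6; pred: 26+4-13=17
Step 8: prey: 6+3-3=6; pred: 17+2-8=11
Step 9: prey: 6+3-1=8; pred: 11+1-5=7
Max prey = 41 at step 2

Answer: 41 2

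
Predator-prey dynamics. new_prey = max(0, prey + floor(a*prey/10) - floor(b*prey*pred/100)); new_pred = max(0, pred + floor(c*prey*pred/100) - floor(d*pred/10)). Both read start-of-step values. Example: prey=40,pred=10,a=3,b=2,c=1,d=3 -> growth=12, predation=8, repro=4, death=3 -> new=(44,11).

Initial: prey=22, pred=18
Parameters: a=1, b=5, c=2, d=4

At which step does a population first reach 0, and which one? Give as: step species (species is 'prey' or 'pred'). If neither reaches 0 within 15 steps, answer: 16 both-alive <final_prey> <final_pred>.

Step 1: prey: 22+2-19=5; pred: 18+7-7=18
Step 2: prey: 5+0-4=1; pred: 18+1-7=12
Step 3: prey: 1+0-0=1; pred: 12+0-4=8
Step 4: prey: 1+0-0=1; pred: 8+0-3=5
Step 5: prey: 1+0-0=1; pred: 5+0-2=3
Step 6: prey: 1+0-0=1; pred: 3+0-1=2
Step 7: prey: 1+0-0=1; pred: 2+0-0=2
Steps 8-15: state stable at prey=1, pred=2 (no change)
No extinction within 15 steps

Answer: 16 both-alive 1 2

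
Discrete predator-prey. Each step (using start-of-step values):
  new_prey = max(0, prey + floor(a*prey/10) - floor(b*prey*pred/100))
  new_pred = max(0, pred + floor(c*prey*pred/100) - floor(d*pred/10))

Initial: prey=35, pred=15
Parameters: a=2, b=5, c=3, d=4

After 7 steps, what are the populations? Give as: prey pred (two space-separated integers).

Step 1: prey: 35+7-26=16; pred: 15+15-6=24
Step 2: prey: 16+3-19=0; pred: 24+11-9=26
Step 3: prey: 0+0-0=0; pred: 26+0-10=16
Step 4: prey: 0+0-0=0; pred: 16+0-6=10
Step 5: prey: 0+0-0=0; pred: 10+0-4=6
Step 6: prey: 0+0-0=0; pred: 6+0-2=4
Step 7: prey: 0+0-0=0; pred: 4+0-1=3

Answer: 0 3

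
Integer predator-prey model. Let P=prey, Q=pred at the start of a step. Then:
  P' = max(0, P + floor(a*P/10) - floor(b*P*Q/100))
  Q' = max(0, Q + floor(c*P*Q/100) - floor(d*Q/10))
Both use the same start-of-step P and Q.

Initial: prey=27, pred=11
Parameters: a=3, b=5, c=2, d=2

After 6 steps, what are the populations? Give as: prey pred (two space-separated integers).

Answer: 1 11

Derivation:
Step 1: prey: 27+8-14=21; pred: 11+5-2=14
Step 2: prey: 21+6-14=13; pred: 14+5-2=17
Step 3: prey: 13+3-11=5; pred: 17+4-3=18
Step 4: prey: 5+1-4=2; pred: 18+1-3=16
Step 5: prey: 2+0-1=1; pred: 16+0-3=13
Step 6: prey: 1+0-0=1; pred: 13+0-2=11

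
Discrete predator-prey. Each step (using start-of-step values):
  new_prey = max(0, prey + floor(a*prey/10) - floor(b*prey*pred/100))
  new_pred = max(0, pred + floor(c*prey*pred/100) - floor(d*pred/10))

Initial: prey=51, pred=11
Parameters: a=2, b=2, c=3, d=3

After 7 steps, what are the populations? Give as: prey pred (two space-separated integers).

Step 1: prey: 51+10-11=50; pred: 11+16-3=24
Step 2: prey: 50+10-24=36; pred: 24+36-7=53
Step 3: prey: 36+7-38=5; pred: 53+57-15=95
Step 4: prey: 5+1-9=0; pred: 95+14-28=81
Step 5: prey: 0+0-0=0; pred: 81+0-24=57
Step 6: prey: 0+0-0=0; pred: 57+0-17=40
Step 7: prey: 0+0-0=0; pred: 40+0-12=28

Answer: 0 28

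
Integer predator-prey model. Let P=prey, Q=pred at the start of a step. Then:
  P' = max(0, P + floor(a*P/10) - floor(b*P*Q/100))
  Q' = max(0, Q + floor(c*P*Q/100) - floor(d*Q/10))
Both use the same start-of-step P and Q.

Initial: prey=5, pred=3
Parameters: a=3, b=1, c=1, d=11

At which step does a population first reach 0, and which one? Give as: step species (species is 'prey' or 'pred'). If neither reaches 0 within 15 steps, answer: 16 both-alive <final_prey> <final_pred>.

Step 1: prey: 5+1-0=6; pred: 3+0-3=0
First extinction: pred at step 1

Answer: 1 pred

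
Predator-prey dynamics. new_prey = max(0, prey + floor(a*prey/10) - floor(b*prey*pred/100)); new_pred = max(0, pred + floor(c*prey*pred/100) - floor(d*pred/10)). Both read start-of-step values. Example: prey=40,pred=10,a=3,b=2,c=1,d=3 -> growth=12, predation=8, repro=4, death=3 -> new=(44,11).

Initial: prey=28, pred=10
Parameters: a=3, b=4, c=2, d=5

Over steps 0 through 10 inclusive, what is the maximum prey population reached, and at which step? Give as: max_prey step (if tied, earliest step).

Answer: 29 10

Derivation:
Step 1: prey: 28+8-11=25; pred: 10+5-5=10
Step 2: prey: 25+7-10=22; pred: 10+5-5=10
Step 3: prey: 22+6-8=20; pred: 10+4-5=9
Step 4: prey: 20+6-7=19; pred: 9+3-4=8
Step 5: prey: 19+5-6=18; pred: 8+3-4=7
Step 6: prey: 18+5-5=18; pred: 7+2-3=6
Step 7: prey: 18+5-4=19; pred: 6+2-3=5
Step 8: prey: 19+5-3=21; pred: 5+1-2=4
Step 9: prey: 21+6-3=24; pred: 4+1-2=3
Step 10: prey: 24+7-2=29; pred: 3+1-1=3
Max prey = 29 at step 10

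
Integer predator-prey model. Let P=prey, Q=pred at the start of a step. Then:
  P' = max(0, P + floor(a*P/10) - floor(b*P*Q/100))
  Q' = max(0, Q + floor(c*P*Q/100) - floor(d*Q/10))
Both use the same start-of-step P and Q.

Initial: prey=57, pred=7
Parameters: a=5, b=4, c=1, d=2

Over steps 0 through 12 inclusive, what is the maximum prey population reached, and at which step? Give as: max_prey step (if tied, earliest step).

Step 1: prey: 57+28-15=70; pred: 7+3-1=9
Step 2: prey: 70+35-25=80; pred: 9+6-1=14
Step 3: prey: 80+40-44=76; pred: 14+11-2=23
Step 4: prey: 76+38-69=45; pred: 23+17-4=36
Step 5: prey: 45+22-64=3; pred: 36+16-7=45
Step 6: prey: 3+1-5=0; pred: 45+1-9=37
Step 7: prey: 0+0-0=0; pred: 37+0-7=30
Step 8: prey: 0+0-0=0; pred: 30+0-6=24
Step 9: prey: 0+0-0=0; pred: 24+0-4=20
Step 10: prey: 0+0-0=0; pred: 20+0-4=16
Step 11: prey: 0+0-0=0; pred: 16+0-3=13
Step 12: prey: 0+0-0=0; pred: 13+0-2=11
Max prey = 80 at step 2

Answer: 80 2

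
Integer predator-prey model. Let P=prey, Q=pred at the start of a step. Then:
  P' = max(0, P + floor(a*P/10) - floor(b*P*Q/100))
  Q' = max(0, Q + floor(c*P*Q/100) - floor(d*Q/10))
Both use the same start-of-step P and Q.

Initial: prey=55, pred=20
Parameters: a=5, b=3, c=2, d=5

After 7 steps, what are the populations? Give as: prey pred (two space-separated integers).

Answer: 0 4

Derivation:
Step 1: prey: 55+27-33=49; pred: 20+22-10=32
Step 2: prey: 49+24-47=26; pred: 32+31-16=47
Step 3: prey: 26+13-36=3; pred: 47+24-23=48
Step 4: prey: 3+1-4=0; pred: 48+2-24=26
Step 5: prey: 0+0-0=0; pred: 26+0-13=13
Step 6: prey: 0+0-0=0; pred: 13+0-6=7
Step 7: prey: 0+0-0=0; pred: 7+0-3=4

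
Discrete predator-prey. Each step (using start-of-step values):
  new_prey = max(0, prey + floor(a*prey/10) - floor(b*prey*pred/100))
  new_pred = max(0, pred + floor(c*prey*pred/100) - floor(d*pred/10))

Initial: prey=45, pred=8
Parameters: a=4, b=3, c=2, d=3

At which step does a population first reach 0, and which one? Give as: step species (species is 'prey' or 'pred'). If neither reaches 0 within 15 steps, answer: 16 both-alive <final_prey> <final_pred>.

Step 1: prey: 45+18-10=53; pred: 8+7-2=13
Step 2: prey: 53+21-20=54; pred: 13+13-3=23
Step 3: prey: 54+21-37=38; pred: 23+24-6=41
Step 4: prey: 38+15-46=7; pred: 41+31-12=60
Step 5: prey: 7+2-12=0; pred: 60+8-18=50
First extinction: prey at step 5

Answer: 5 prey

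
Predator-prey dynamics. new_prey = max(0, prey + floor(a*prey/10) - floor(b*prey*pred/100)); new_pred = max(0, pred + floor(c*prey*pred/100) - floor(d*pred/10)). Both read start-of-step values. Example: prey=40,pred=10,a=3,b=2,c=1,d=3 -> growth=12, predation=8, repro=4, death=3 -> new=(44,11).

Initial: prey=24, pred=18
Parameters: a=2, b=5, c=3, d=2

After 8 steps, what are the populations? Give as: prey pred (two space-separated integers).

Step 1: prey: 24+4-21=7; pred: 18+12-3=27
Step 2: prey: 7+1-9=0; pred: 27+5-5=27
Step 3: prey: 0+0-0=0; pred: 27+0-5=22
Step 4: prey: 0+0-0=0; pred: 22+0-4=18
Step 5: prey: 0+0-0=0; pred: 18+0-3=15
Step 6: prey: 0+0-0=0; pred: 15+0-3=12
Step 7: prey: 0+0-0=0; pred: 12+0-2=10
Step 8: prey: 0+0-0=0; pred: 10+0-2=8

Answer: 0 8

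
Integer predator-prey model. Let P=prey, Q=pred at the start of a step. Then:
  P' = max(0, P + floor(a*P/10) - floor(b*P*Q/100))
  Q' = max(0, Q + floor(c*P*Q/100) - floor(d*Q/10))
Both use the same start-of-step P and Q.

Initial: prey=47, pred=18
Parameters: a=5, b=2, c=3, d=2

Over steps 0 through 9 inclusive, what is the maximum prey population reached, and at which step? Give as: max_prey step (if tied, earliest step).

Step 1: prey: 47+23-16=54; pred: 18+25-3=40
Step 2: prey: 54+27-43=38; pred: 40+64-8=96
Step 3: prey: 38+19-72=0; pred: 96+109-19=186
Step 4: prey: 0+0-0=0; pred: 186+0-37=149
Step 5: prey: 0+0-0=0; pred: 149+0-29=120
Step 6: prey: 0+0-0=0; pred: 120+0-24=96
Step 7: prey: 0+0-0=0; pred: 96+0-19=77
Step 8: prey: 0+0-0=0; pred: 77+0-15=62
Step 9: prey: 0+0-0=0; pred: 62+0-12=50
Max prey = 54 at step 1

Answer: 54 1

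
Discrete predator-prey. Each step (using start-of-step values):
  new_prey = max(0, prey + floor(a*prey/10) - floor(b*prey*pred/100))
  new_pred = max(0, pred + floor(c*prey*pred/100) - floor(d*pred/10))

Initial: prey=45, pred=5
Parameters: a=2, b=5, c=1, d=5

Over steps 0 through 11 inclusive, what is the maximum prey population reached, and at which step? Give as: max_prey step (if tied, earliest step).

Step 1: prey: 45+9-11=43; pred: 5+2-2=5
Step 2: prey: 43+8-10=41; pred: 5+2-2=5
Step 3: prey: 41+8-10=39; pred: 5+2-2=5
Step 4: prey: 39+7-9=37; pred: 5+1-2=4
Step 5: prey: 37+7-7=37; pred: 4+1-2=3
Step 6: prey: 37+7-5=39; pred: 3+1-1=3
Step 7: prey: 39+7-5=41; pred: 3+1-1=3
Step 8: prey: 41+8-6=43; pred: 3+1-1=3
Step 9: prey: 43+8-6=45; pred: 3+1-1=3
Step 10: prey: 45+9-6=48; pred: 3+1-1=3
Step 11: prey: 48+9-7=50; pred: 3+1-1=3
Max prey = 50 at step 11

Answer: 50 11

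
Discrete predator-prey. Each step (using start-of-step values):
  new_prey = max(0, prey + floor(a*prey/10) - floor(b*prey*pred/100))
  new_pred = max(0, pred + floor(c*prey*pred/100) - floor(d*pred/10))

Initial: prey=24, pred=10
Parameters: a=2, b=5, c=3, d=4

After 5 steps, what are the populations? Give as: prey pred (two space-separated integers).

Answer: 2 6

Derivation:
Step 1: prey: 24+4-12=16; pred: 10+7-4=13
Step 2: prey: 16+3-10=9; pred: 13+6-5=14
Step 3: prey: 9+1-6=4; pred: 14+3-5=12
Step 4: prey: 4+0-2=2; pred: 12+1-4=9
Step 5: prey: 2+0-0=2; pred: 9+0-3=6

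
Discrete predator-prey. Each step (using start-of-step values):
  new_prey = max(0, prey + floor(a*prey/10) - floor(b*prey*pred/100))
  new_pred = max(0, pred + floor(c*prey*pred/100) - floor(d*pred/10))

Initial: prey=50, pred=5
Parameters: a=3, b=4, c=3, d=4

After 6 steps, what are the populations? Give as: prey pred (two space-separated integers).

Answer: 0 20

Derivation:
Step 1: prey: 50+15-10=55; pred: 5+7-2=10
Step 2: prey: 55+16-22=49; pred: 10+16-4=22
Step 3: prey: 49+14-43=20; pred: 22+32-8=46
Step 4: prey: 20+6-36=0; pred: 46+27-18=55
Step 5: prey: 0+0-0=0; pred: 55+0-22=33
Step 6: prey: 0+0-0=0; pred: 33+0-13=20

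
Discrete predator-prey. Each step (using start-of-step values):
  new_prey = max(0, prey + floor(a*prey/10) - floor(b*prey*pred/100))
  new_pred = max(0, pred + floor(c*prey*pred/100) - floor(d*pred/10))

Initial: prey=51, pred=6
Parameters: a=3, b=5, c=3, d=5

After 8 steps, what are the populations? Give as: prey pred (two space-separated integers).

Step 1: prey: 51+15-15=51; pred: 6+9-3=12
Step 2: prey: 51+15-30=36; pred: 12+18-6=24
Step 3: prey: 36+10-43=3; pred: 24+25-12=37
Step 4: prey: 3+0-5=0; pred: 37+3-18=22
Step 5: prey: 0+0-0=0; pred: 22+0-11=11
Step 6: prey: 0+0-0=0; pred: 11+0-5=6
Step 7: prey: 0+0-0=0; pred: 6+0-3=3
Step 8: prey: 0+0-0=0; pred: 3+0-1=2

Answer: 0 2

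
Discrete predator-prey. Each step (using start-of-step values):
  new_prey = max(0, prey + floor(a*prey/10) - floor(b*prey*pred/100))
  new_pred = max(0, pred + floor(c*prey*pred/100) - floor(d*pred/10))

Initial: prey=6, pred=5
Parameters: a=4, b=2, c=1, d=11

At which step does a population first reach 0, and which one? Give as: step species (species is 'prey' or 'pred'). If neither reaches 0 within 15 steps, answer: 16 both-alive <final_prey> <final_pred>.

Answer: 1 pred

Derivation:
Step 1: prey: 6+2-0=8; pred: 5+0-5=0
First extinction: pred at step 1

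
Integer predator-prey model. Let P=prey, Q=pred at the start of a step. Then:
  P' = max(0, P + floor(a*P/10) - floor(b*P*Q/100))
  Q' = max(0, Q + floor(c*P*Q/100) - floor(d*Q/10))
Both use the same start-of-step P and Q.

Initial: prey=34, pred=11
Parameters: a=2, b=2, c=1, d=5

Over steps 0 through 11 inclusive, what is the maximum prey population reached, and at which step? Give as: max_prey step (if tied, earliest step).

Answer: 92 11

Derivation:
Step 1: prey: 34+6-7=33; pred: 11+3-5=9
Step 2: prey: 33+6-5=34; pred: 9+2-4=7
Step 3: prey: 34+6-4=36; pred: 7+2-3=6
Step 4: prey: 36+7-4=39; pred: 6+2-3=5
Step 5: prey: 39+7-3=43; pred: 5+1-2=4
Step 6: prey: 43+8-3=48; pred: 4+1-2=3
Step 7: prey: 48+9-2=55; pred: 3+1-1=3
Step 8: prey: 55+11-3=63; pred: 3+1-1=3
Step 9: prey: 63+12-3=72; pred: 3+1-1=3
Step 10: prey: 72+14-4=82; pred: 3+2-1=4
Step 11: prey: 82+16-6=92; pred: 4+3-2=5
Max prey = 92 at step 11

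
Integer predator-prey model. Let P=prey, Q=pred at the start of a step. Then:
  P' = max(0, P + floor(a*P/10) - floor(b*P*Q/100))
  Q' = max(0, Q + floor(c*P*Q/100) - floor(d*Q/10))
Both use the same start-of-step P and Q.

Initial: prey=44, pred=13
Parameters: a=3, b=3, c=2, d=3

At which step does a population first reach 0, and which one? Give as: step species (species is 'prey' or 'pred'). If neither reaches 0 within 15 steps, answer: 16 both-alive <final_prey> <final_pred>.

Step 1: prey: 44+13-17=40; pred: 13+11-3=21
Step 2: prey: 40+12-25=27; pred: 21+16-6=31
Step 3: prey: 27+8-25=10; pred: 31+16-9=38
Step 4: prey: 10+3-11=2; pred: 38+7-11=34
Step 5: prey: 2+0-2=0; pred: 34+1-10=25
First extinction: prey at step 5

Answer: 5 prey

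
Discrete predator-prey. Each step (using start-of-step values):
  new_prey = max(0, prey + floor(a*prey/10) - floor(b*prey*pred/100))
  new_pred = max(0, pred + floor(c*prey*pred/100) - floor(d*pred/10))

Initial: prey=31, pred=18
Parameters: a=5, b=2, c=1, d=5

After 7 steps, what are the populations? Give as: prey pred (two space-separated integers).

Answer: 135 28

Derivation:
Step 1: prey: 31+15-11=35; pred: 18+5-9=14
Step 2: prey: 35+17-9=43; pred: 14+4-7=11
Step 3: prey: 43+21-9=55; pred: 11+4-5=10
Step 4: prey: 55+27-11=71; pred: 10+5-5=10
Step 5: prey: 71+35-14=92; pred: 10+7-5=12
Step 6: prey: 92+46-22=116; pred: 12+11-6=17
Step 7: prey: 116+58-39=135; pred: 17+19-8=28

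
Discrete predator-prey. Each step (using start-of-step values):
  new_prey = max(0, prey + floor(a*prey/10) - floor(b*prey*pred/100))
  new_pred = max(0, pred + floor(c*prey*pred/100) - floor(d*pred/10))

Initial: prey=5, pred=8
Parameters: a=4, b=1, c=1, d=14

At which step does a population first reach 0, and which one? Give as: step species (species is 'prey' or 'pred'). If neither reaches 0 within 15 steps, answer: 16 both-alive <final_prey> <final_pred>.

Step 1: prey: 5+2-0=7; pred: 8+0-11=0
First extinction: pred at step 1

Answer: 1 pred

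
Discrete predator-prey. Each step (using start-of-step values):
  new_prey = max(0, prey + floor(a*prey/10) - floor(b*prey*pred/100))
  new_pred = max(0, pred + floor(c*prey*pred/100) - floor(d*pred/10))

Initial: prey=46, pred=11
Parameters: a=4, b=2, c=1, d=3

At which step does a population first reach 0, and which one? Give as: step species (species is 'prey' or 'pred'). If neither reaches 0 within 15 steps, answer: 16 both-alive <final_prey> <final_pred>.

Step 1: prey: 46+18-10=54; pred: 11+5-3=13
Step 2: prey: 54+21-14=61; pred: 13+7-3=17
Step 3: prey: 61+24-20=65; pred: 17+10-5=22
Step 4: prey: 65+26-28=63; pred: 22+14-6=30
Step 5: prey: 63+25-37=51; pred: 30+18-9=39
Step 6: prey: 51+20-39=32; pred: 39+19-11=47
Step 7: prey: 32+12-30=14; pred: 47+15-14=48
Step 8: prey: 14+5-13=6; pred: 48+6-14=40
Step 9: prey: 6+2-4=4; pred: 40+2-12=30
Step 10: prey: 4+1-2=3; pred: 30+1-9=22
Step 11: prey: 3+1-1=3; pred: 22+0-6=16
Step 12: prey: 3+1-0=4; pred: 16+0-4=12
Step 13: prey: 4+1-0=5; pred: 12+0-3=9
Step 14: prey: 5+2-0=7; pred: 9+0-2=7
Step 15: prey: 7+2-0=9; pred: 7+0-2=5
No extinction within 15 steps

Answer: 16 both-alive 9 5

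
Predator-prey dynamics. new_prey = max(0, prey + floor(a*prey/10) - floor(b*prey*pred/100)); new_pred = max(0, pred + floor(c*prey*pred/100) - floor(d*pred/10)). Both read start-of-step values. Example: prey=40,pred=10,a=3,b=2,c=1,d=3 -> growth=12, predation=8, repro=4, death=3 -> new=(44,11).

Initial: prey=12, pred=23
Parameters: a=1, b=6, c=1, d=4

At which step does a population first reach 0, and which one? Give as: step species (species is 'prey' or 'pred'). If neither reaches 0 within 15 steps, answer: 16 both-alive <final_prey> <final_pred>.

Step 1: prey: 12+1-16=0; pred: 23+2-9=16
First extinction: prey at step 1

Answer: 1 prey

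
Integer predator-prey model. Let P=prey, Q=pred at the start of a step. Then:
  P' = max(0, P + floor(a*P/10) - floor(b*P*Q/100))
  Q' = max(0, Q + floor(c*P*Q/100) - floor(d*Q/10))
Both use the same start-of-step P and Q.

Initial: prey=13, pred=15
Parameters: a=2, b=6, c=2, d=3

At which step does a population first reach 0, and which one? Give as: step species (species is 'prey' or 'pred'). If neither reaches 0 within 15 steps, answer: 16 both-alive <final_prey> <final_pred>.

Step 1: prey: 13+2-11=4; pred: 15+3-4=14
Step 2: prey: 4+0-3=1; pred: 14+1-4=11
Step 3: prey: 1+0-0=1; pred: 11+0-3=8
Step 4: prey: 1+0-0=1; pred: 8+0-2=6
Step 5: prey: 1+0-0=1; pred: 6+0-1=5
Step 6: prey: 1+0-0=1; pred: 5+0-1=4
Step 7: prey: 1+0-0=1; pred: 4+0-1=3
Step 8: prey: 1+0-0=1; pred: 3+0-0=3
Steps 9-15: state stable at prey=1, pred=3 (no change)
No extinction within 15 steps

Answer: 16 both-alive 1 3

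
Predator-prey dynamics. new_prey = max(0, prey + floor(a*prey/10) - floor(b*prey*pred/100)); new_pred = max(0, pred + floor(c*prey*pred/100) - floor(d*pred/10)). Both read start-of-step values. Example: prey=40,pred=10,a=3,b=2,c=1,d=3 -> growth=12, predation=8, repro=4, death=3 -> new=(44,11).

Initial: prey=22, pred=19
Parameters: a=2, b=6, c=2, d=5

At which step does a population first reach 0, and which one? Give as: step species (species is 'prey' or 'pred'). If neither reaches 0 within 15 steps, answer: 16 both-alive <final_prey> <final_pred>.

Answer: 2 prey

Derivation:
Step 1: prey: 22+4-25=1; pred: 19+8-9=18
Step 2: prey: 1+0-1=0; pred: 18+0-9=9
First extinction: prey at step 2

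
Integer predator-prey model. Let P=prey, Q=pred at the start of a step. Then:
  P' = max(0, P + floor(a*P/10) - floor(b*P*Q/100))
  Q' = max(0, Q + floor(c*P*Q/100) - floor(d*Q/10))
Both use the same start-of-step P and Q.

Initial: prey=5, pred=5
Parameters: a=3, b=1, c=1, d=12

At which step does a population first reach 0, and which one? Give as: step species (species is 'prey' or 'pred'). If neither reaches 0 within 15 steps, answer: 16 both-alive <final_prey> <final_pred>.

Step 1: prey: 5+1-0=6; pred: 5+0-6=0
First extinction: pred at step 1

Answer: 1 pred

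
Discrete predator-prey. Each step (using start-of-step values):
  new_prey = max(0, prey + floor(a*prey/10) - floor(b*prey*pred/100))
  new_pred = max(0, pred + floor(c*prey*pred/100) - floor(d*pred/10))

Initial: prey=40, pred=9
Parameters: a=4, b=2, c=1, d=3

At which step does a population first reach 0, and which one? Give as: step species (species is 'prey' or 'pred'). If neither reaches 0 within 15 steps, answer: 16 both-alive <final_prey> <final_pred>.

Step 1: prey: 40+16-7=49; pred: 9+3-2=10
Step 2: prey: 49+19-9=59; pred: 10+4-3=11
Step 3: prey: 59+23-12=70; pred: 11+6-3=14
Step 4: prey: 70+28-19=79; pred: 14+9-4=19
Step 5: prey: 79+31-30=80; pred: 19+15-5=29
Step 6: prey: 80+32-46=66; pred: 29+23-8=44
Step 7: prey: 66+26-58=34; pred: 44+29-13=60
Step 8: prey: 34+13-40=7; pred: 60+20-18=62
Step 9: prey: 7+2-8=1; pred: 62+4-18=48
Step 10: prey: 1+0-0=1; pred: 48+0-14=34
Step 11: prey: 1+0-0=1; pred: 34+0-10=24
Step 12: prey: 1+0-0=1; pred: 24+0-7=17
Step 13: prey: 1+0-0=1; pred: 17+0-5=12
Step 14: prey: 1+0-0=1; pred: 12+0-3=9
Step 15: prey: 1+0-0=1; pred: 9+0-2=7
No extinction within 15 steps

Answer: 16 both-alive 1 7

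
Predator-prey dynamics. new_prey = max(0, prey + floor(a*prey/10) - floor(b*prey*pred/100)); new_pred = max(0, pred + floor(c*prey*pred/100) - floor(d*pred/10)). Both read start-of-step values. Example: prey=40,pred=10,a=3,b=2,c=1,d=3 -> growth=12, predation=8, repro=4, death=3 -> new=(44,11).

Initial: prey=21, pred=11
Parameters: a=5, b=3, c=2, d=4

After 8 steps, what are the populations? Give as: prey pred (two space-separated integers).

Answer: 8 32

Derivation:
Step 1: prey: 21+10-6=25; pred: 11+4-4=11
Step 2: prey: 25+12-8=29; pred: 11+5-4=12
Step 3: prey: 29+14-10=33; pred: 12+6-4=14
Step 4: prey: 33+16-13=36; pred: 14+9-5=18
Step 5: prey: 36+18-19=35; pred: 18+12-7=23
Step 6: prey: 35+17-24=28; pred: 23+16-9=30
Step 7: prey: 28+14-25=17; pred: 30+16-12=34
Step 8: prey: 17+8-17=8; pred: 34+11-13=32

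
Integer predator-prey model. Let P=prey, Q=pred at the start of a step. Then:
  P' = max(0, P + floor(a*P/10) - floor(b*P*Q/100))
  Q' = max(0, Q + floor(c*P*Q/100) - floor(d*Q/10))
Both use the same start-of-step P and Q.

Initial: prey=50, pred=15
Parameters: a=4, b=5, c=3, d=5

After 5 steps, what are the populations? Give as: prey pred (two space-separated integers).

Step 1: prey: 50+20-37=33; pred: 15+22-7=30
Step 2: prey: 33+13-49=0; pred: 30+29-15=44
Step 3: prey: 0+0-0=0; pred: 44+0-22=22
Step 4: prey: 0+0-0=0; pred: 22+0-11=11
Step 5: prey: 0+0-0=0; pred: 11+0-5=6

Answer: 0 6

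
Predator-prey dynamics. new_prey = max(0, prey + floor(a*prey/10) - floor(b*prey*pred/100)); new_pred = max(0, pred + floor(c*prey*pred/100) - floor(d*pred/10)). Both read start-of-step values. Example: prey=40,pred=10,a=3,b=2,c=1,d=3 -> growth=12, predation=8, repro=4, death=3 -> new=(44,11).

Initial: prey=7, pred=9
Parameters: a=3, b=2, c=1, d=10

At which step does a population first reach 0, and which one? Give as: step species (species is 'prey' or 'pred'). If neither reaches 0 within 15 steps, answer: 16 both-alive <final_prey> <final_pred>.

Answer: 1 pred

Derivation:
Step 1: prey: 7+2-1=8; pred: 9+0-9=0
First extinction: pred at step 1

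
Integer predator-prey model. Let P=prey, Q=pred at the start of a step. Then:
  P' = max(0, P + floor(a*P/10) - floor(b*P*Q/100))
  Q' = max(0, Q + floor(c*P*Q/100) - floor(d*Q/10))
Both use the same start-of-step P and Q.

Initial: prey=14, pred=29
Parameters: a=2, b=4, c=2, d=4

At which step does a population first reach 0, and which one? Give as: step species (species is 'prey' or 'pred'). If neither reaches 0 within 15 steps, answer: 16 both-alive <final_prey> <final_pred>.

Step 1: prey: 14+2-16=0; pred: 29+8-11=26
First extinction: prey at step 1

Answer: 1 prey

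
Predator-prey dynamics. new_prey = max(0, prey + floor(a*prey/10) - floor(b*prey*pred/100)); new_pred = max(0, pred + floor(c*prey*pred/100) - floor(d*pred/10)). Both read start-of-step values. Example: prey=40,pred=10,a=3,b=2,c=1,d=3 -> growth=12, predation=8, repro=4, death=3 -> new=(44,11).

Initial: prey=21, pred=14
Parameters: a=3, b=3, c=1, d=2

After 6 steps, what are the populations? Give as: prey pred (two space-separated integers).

Answer: 10 12

Derivation:
Step 1: prey: 21+6-8=19; pred: 14+2-2=14
Step 2: prey: 19+5-7=17; pred: 14+2-2=14
Step 3: prey: 17+5-7=15; pred: 14+2-2=14
Step 4: prey: 15+4-6=13; pred: 14+2-2=14
Step 5: prey: 13+3-5=11; pred: 14+1-2=13
Step 6: prey: 11+3-4=10; pred: 13+1-2=12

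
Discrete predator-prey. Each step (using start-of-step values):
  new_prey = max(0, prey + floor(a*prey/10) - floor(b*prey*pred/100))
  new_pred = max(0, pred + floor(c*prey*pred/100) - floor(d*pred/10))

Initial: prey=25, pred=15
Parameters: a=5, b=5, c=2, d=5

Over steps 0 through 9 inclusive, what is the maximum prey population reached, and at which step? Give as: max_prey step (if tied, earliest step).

Step 1: prey: 25+12-18=19; pred: 15+7-7=15
Step 2: prey: 19+9-14=14; pred: 15+5-7=13
Step 3: prey: 14+7-9=12; pred: 13+3-6=10
Step 4: prey: 12+6-6=12; pred: 10+2-5=7
Step 5: prey: 12+6-4=14; pred: 7+1-3=5
Step 6: prey: 14+7-3=18; pred: 5+1-2=4
Step 7: prey: 18+9-3=24; pred: 4+1-2=3
Step 8: prey: 24+12-3=33; pred: 3+1-1=3
Step 9: prey: 33+16-4=45; pred: 3+1-1=3
Max prey = 45 at step 9

Answer: 45 9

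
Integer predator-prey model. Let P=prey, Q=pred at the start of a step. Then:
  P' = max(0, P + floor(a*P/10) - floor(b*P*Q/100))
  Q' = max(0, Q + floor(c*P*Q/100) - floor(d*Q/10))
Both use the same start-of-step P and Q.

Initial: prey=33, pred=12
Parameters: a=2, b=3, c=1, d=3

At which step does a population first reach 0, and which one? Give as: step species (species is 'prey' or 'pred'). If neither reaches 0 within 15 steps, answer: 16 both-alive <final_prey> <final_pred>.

Step 1: prey: 33+6-11=28; pred: 12+3-3=12
Step 2: prey: 28+5-10=23; pred: 12+3-3=12
Step 3: prey: 23+4-8=19; pred: 12+2-3=11
Step 4: prey: 19+3-6=16; pred: 11+2-3=10
Step 5: prey: 16+3-4=15; pred: 10+1-3=8
Step 6: prey: 15+3-3=15; pred: 8+1-2=7
Step 7: prey: 15+3-3=15; pred: 7+1-2=6
Step 8: prey: 15+3-2=16; pred: 6+0-1=5
Step 9: prey: 16+3-2=17; pred: 5+0-1=4
Step 10: prey: 17+3-2=18; pred: 4+0-1=3
Step 11: prey: 18+3-1=20; pred: 3+0-0=3
Step 12: prey: 20+4-1=23; pred: 3+0-0=3
Step 13: prey: 23+4-2=25; pred: 3+0-0=3
Step 14: prey: 25+5-2=28; pred: 3+0-0=3
Step 15: prey: 28+5-2=31; pred: 3+0-0=3
No extinction within 15 steps

Answer: 16 both-alive 31 3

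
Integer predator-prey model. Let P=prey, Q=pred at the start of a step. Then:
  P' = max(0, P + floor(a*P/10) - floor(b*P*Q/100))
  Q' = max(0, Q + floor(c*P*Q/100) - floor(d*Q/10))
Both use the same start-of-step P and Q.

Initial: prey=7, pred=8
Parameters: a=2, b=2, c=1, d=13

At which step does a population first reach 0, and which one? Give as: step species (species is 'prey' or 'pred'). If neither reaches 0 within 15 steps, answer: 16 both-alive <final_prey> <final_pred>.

Answer: 1 pred

Derivation:
Step 1: prey: 7+1-1=7; pred: 8+0-10=0
First extinction: pred at step 1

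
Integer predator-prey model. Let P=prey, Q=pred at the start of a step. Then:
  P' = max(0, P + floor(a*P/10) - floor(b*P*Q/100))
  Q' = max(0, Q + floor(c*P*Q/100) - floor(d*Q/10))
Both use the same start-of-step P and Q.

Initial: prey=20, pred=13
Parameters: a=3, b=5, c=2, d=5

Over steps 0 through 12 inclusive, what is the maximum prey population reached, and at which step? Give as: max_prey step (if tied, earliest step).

Answer: 39 12

Derivation:
Step 1: prey: 20+6-13=13; pred: 13+5-6=12
Step 2: prey: 13+3-7=9; pred: 12+3-6=9
Step 3: prey: 9+2-4=7; pred: 9+1-4=6
Step 4: prey: 7+2-2=7; pred: 6+0-3=3
Step 5: prey: 7+2-1=8; pred: 3+0-1=2
Step 6: prey: 8+2-0=10; pred: 2+0-1=1
Step 7: prey: 10+3-0=13; pred: 1+0-0=1
Step 8: prey: 13+3-0=16; pred: 1+0-0=1
Step 9: prey: 16+4-0=20; pred: 1+0-0=1
Step 10: prey: 20+6-1=25; pred: 1+0-0=1
Step 11: prey: 25+7-1=31; pred: 1+0-0=1
Step 12: prey: 31+9-1=39; pred: 1+0-0=1
Max prey = 39 at step 12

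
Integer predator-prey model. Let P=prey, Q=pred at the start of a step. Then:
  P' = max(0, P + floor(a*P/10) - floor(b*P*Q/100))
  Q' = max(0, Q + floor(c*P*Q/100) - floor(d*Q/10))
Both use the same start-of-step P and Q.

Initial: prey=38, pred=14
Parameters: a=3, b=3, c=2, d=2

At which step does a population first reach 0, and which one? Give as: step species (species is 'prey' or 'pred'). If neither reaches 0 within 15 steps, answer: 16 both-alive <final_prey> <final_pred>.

Step 1: prey: 38+11-15=34; pred: 14+10-2=22
Step 2: prey: 34+10-22=22; pred: 22+14-4=32
Step 3: prey: 22+6-21=7; pred: 32+14-6=40
Step 4: prey: 7+2-8=1; pred: 40+5-8=37
Step 5: prey: 1+0-1=0; pred: 37+0-7=30
First extinction: prey at step 5

Answer: 5 prey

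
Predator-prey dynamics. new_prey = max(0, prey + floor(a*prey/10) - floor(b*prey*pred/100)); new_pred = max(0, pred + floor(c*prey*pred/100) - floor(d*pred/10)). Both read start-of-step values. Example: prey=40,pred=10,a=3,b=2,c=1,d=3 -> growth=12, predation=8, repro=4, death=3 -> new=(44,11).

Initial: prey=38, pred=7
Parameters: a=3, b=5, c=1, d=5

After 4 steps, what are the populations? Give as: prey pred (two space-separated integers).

Answer: 41 3

Derivation:
Step 1: prey: 38+11-13=36; pred: 7+2-3=6
Step 2: prey: 36+10-10=36; pred: 6+2-3=5
Step 3: prey: 36+10-9=37; pred: 5+1-2=4
Step 4: prey: 37+11-7=41; pred: 4+1-2=3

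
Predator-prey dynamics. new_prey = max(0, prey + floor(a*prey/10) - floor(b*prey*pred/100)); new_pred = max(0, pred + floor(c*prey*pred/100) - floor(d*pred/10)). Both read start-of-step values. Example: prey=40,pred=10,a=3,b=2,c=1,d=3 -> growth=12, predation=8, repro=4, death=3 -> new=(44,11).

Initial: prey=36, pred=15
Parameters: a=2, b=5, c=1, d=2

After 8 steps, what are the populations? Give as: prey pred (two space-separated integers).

Step 1: prey: 36+7-27=16; pred: 15+5-3=17
Step 2: prey: 16+3-13=6; pred: 17+2-3=16
Step 3: prey: 6+1-4=3; pred: 16+0-3=13
Step 4: prey: 3+0-1=2; pred: 13+0-2=11
Step 5: prey: 2+0-1=1; pred: 11+0-2=9
Step 6: prey: 1+0-0=1; pred: 9+0-1=8
Step 7: prey: 1+0-0=1; pred: 8+0-1=7
Step 8: prey: 1+0-0=1; pred: 7+0-1=6

Answer: 1 6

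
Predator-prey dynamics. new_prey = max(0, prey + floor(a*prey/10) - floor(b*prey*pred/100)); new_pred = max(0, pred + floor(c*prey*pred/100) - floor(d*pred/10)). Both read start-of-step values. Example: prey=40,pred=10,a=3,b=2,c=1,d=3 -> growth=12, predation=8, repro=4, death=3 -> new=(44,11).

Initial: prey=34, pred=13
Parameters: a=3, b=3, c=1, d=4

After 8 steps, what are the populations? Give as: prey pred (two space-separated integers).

Step 1: prey: 34+10-13=31; pred: 13+4-5=12
Step 2: prey: 31+9-11=29; pred: 12+3-4=11
Step 3: prey: 29+8-9=28; pred: 11+3-4=10
Step 4: prey: 28+8-8=28; pred: 10+2-4=8
Step 5: prey: 28+8-6=30; pred: 8+2-3=7
Step 6: prey: 30+9-6=33; pred: 7+2-2=7
Step 7: prey: 33+9-6=36; pred: 7+2-2=7
Step 8: prey: 36+10-7=39; pred: 7+2-2=7

Answer: 39 7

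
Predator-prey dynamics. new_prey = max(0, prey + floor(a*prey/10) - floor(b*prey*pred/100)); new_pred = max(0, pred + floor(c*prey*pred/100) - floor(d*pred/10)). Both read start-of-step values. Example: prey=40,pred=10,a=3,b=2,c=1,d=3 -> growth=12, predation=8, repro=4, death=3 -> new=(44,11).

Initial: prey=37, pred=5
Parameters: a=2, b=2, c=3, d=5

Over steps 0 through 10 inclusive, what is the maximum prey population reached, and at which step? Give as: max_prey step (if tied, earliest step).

Step 1: prey: 37+7-3=41; pred: 5+5-2=8
Step 2: prey: 41+8-6=43; pred: 8+9-4=13
Step 3: prey: 43+8-11=40; pred: 13+16-6=23
Step 4: prey: 40+8-18=30; pred: 23+27-11=39
Step 5: prey: 30+6-23=13; pred: 39+35-19=55
Step 6: prey: 13+2-14=1; pred: 55+21-27=49
Step 7: prey: 1+0-0=1; pred: 49+1-24=26
Step 8: prey: 1+0-0=1; pred: 26+0-13=13
Step 9: prey: 1+0-0=1; pred: 13+0-6=7
Step 10: prey: 1+0-0=1; pred: 7+0-3=4
Max prey = 43 at step 2

Answer: 43 2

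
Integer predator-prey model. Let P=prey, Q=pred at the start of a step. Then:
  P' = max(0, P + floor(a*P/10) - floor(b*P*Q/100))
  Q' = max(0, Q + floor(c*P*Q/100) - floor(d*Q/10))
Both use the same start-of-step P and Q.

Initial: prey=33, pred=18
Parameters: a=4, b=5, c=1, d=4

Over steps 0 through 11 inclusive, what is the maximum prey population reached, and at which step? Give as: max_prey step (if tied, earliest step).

Answer: 40 11

Derivation:
Step 1: prey: 33+13-29=17; pred: 18+5-7=16
Step 2: prey: 17+6-13=10; pred: 16+2-6=12
Step 3: prey: 10+4-6=8; pred: 12+1-4=9
Step 4: prey: 8+3-3=8; pred: 9+0-3=6
Step 5: prey: 8+3-2=9; pred: 6+0-2=4
Step 6: prey: 9+3-1=11; pred: 4+0-1=3
Step 7: prey: 11+4-1=14; pred: 3+0-1=2
Step 8: prey: 14+5-1=18; pred: 2+0-0=2
Step 9: prey: 18+7-1=24; pred: 2+0-0=2
Step 10: prey: 24+9-2=31; pred: 2+0-0=2
Step 11: prey: 31+12-3=40; pred: 2+0-0=2
Max prey = 40 at step 11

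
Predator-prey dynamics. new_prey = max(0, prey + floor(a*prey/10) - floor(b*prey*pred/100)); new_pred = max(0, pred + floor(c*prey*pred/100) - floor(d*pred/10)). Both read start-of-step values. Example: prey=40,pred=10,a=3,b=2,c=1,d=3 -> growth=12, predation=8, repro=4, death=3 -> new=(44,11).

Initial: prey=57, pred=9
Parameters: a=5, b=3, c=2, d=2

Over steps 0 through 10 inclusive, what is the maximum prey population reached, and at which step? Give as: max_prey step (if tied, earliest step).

Step 1: prey: 57+28-15=70; pred: 9+10-1=18
Step 2: prey: 70+35-37=68; pred: 18+25-3=40
Step 3: prey: 68+34-81=21; pred: 40+54-8=86
Step 4: prey: 21+10-54=0; pred: 86+36-17=105
Step 5: prey: 0+0-0=0; pred: 105+0-21=84
Step 6: prey: 0+0-0=0; pred: 84+0-16=68
Step 7: prey: 0+0-0=0; pred: 68+0-13=55
Step 8: prey: 0+0-0=0; pred: 55+0-11=44
Step 9: prey: 0+0-0=0; pred: 44+0-8=36
Step 10: prey: 0+0-0=0; pred: 36+0-7=29
Max prey = 70 at step 1

Answer: 70 1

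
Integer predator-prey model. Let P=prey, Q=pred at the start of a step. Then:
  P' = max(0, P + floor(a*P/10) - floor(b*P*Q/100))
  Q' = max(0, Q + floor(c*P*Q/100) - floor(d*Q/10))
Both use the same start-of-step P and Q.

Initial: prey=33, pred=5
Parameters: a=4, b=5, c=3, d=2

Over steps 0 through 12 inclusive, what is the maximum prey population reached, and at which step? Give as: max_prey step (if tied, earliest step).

Step 1: prey: 33+13-8=38; pred: 5+4-1=8
Step 2: prey: 38+15-15=38; pred: 8+9-1=16
Step 3: prey: 38+15-30=23; pred: 16+18-3=31
Step 4: prey: 23+9-35=0; pred: 31+21-6=46
Step 5: prey: 0+0-0=0; pred: 46+0-9=37
Step 6: prey: 0+0-0=0; pred: 37+0-7=30
Step 7: prey: 0+0-0=0; pred: 30+0-6=24
Step 8: prey: 0+0-0=0; pred: 24+0-4=20
Step 9: prey: 0+0-0=0; pred: 20+0-4=16
Step 10: prey: 0+0-0=0; pred: 16+0-3=13
Step 11: prey: 0+0-0=0; pred: 13+0-2=11
Step 12: prey: 0+0-0=0; pred: 11+0-2=9
Max prey = 38 at step 1

Answer: 38 1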